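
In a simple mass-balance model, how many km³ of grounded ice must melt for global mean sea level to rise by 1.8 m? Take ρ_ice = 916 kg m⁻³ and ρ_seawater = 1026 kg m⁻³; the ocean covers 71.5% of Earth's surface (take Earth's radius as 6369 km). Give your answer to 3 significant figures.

≈ 7.35×10^5 km³

Required water volume = Δh × A = 1.8 m × 3.64×10^14 m² = 6.560×10^14 m³ = 6.560×10^5 km³.
Ice volume = water volume × ρ_w/ρ_ice = 6.560×10^5 × 1026/916 = 7.35×10^5 km³.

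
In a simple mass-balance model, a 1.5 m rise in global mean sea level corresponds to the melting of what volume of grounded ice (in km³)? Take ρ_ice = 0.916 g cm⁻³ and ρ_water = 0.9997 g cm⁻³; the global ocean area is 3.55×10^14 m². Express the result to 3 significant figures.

≈ 5.81×10^5 km³

Required water volume = Δh × A = 1.5 m × 3.55×10^14 m² = 5.325×10^14 m³ = 5.325×10^5 km³.
Ice volume = water volume × ρ_w/ρ_ice = 5.325×10^5 × 999.7/916 = 5.81×10^5 km³.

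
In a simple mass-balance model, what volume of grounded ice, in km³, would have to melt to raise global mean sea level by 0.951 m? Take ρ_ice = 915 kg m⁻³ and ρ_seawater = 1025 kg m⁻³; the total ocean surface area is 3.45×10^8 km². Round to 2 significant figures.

≈ 3.7×10^5 km³

Required water volume = Δh × A = 0.951 m × 3.45×10^14 m² = 3.281×10^14 m³ = 3.281×10^5 km³.
Ice volume = water volume × ρ_w/ρ_ice = 3.281×10^5 × 1025/915 = 3.7×10^5 km³.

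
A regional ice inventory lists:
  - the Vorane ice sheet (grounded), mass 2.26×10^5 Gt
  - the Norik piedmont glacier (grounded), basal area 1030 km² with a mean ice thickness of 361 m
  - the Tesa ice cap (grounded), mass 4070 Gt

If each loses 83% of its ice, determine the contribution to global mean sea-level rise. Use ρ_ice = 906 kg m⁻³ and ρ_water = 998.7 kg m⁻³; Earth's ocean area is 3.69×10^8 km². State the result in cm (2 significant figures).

≈ 52 cm

Vorane: 0.83 × 2.26×10^5 Gt = 1.876×10^17 kg; dividing by ρ_w = 998.7 kg m⁻³ gives 1.878×10^14 m³ of water.
Norik: ice volume = 1030 km² × 361 m = 371.8 km³; 0.83 × 371.8 × (906/998.7) = 280.0 km³ of water.
Tesa: 0.83 × 4070 Gt = 3.378×10^15 kg; dividing by ρ_w = 998.7 kg m⁻³ gives 3.382×10^12 m³ of water.
Total added water ≈ 1.915×10^14 m³ over 3.69×10^14 m² → Δh = 0.519 m = 52 cm.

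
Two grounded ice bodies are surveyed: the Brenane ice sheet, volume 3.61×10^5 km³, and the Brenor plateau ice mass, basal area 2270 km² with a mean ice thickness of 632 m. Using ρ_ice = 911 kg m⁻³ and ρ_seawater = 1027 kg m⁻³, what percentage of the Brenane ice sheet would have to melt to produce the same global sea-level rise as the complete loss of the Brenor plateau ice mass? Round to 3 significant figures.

Equal sea-level rise means equal mass of meltwater, i.e. equal mass of ice lost.
Ice mass of Brenor: 1.307×10^15 kg; ice mass of Brenane: 3.289×10^17 kg.
Fraction required = 1.307×10^15 / 3.289×10^17 = 3.97×10^-3 → 0.397 %.

≈ 0.397 %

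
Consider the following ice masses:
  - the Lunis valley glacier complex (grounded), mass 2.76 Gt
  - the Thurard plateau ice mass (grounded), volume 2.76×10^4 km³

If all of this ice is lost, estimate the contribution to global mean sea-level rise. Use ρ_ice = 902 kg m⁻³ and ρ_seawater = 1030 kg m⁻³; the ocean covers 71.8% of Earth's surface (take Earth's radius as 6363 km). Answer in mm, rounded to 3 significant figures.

≈ 66.2 mm

Lunis: 2.76 Gt = 2.760×10^12 kg; dividing by ρ_w = 1030 kg m⁻³ gives 2.680×10^9 m³ of water.
Thurard: 2.76×10^4 km³ × (902/1030) = 2.417×10^4 km³ of water.
Total added water ≈ 2.417×10^13 m³ over 3.65×10^14 m² → Δh = 0.0662 m = 66.2 mm.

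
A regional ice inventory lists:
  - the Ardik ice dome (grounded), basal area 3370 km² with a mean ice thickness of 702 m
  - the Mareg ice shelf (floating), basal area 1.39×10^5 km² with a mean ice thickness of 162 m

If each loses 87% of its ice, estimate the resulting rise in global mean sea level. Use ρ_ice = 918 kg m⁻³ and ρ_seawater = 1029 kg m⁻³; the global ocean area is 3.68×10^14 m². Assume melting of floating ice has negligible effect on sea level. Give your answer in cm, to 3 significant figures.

≈ 0.499 cm

Ardik: ice volume = 3370 km² × 702 m = 2366 km³; 0.87 × 2366 × (918/1029) = 1836 km³ of water.
The Mareg ice shelf is floating and already displaces its own weight of water, so its melt adds essentially nothing to sea level.
Total added water ≈ 1.836×10^12 m³ over 3.68×10^14 m² → Δh = 4.99×10^-3 m = 0.499 cm.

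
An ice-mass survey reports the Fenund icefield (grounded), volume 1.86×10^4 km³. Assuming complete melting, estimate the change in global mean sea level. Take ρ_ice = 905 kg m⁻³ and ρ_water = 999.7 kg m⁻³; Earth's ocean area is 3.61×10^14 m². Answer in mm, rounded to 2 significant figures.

≈ 47 mm

Fenund: 1.86×10^4 km³ × (905/999.7) = 1.684×10^4 km³ of water.
Spread over 3.61×10^14 m² of ocean, Δh = 1.684×10^13 / 3.61×10^14 = 0.0466 m = 47 mm.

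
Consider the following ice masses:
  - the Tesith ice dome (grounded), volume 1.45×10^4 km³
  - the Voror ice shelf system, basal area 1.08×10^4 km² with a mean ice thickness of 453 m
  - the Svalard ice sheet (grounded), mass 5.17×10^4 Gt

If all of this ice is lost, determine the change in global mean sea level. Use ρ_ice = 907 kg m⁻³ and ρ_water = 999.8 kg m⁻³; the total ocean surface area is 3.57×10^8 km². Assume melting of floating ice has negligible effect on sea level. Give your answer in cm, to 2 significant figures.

Tesith: 1.45×10^4 km³ × (907/999.8) = 1.315×10^4 km³ of water.
The Voror ice shelf system is floating and already displaces its own weight of water, so its melt adds essentially nothing to sea level.
Svalard: 5.17×10^4 Gt = 5.170×10^16 kg; dividing by ρ_w = 999.8 kg m⁻³ gives 5.171×10^13 m³ of water.
Total added water ≈ 6.486×10^13 m³ over 3.57×10^14 m² → Δh = 0.182 m = 18 cm.

≈ 18 cm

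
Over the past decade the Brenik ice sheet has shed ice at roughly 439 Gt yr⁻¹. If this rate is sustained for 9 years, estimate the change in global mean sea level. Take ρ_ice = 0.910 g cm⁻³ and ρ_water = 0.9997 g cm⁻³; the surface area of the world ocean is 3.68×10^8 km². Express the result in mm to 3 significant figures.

≈ 10.7 mm

Total mass lost = 439 Gt/yr × 9 yr = 3951 Gt = 3.951×10^15 kg.
ρ_w = 0.9997 g cm⁻³ = 999.7 kg m⁻³, so water volume = 3.951×10^15 / 999.7 = 3.952×10^12 m³.
Δh = 3.952×10^12 / 3.68×10^14 = 0.0107 m = 10.7 mm.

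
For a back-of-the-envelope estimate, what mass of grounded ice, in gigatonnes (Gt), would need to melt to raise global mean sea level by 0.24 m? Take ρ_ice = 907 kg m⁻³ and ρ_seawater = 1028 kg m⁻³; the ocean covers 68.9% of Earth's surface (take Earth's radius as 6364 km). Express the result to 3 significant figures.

Required water volume = Δh × A = 0.24 m × 3.51×10^14 m² = 8.416×10^13 m³.
ρ_w = 1028 kg m⁻³, so the mass of water = 8.416×10^13 m³ × 1028 kg m⁻³ = 8.652×10^16 kg = 8.65×10^4 Gt (and the same mass of ice, by conservation).

≈ 8.65×10^4 Gt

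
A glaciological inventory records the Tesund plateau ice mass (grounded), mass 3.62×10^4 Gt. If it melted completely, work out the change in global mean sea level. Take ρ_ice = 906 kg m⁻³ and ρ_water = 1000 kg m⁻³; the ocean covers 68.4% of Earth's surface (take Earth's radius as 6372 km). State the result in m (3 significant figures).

Tesund: 3.62×10^4 Gt = 3.620×10^16 kg; dividing by ρ_w = 1000 kg m⁻³ gives 3.620×10^13 m³ of water.
Spread over 3.49×10^14 m² of ocean, Δh = 3.620×10^13 / 3.49×10^14 = 0.104 m.

≈ 0.104 m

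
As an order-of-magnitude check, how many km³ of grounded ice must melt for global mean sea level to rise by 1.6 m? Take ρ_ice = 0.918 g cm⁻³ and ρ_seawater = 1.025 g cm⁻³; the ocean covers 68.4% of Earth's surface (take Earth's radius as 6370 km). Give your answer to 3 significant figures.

Required water volume = Δh × A = 1.6 m × 3.49×10^14 m² = 5.580×10^14 m³ = 5.580×10^5 km³.
Ice volume = water volume × ρ_w/ρ_ice = 5.580×10^5 × 1025/918 = 6.23×10^5 km³.

≈ 6.23×10^5 km³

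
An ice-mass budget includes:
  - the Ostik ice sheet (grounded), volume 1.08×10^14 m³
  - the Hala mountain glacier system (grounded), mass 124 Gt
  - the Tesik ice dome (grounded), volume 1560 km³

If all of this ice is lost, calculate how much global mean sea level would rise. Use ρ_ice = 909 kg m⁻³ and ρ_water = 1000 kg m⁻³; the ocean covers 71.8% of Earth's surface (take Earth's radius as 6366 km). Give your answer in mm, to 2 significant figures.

≈ 270 mm

Ostik: 1.08×10^14 m³ × (909/1000) = 9.817×10^13 m³ of water.
Hala: 124 Gt = 1.240×10^14 kg; dividing by ρ_w = 1000 kg m⁻³ gives 1.240×10^11 m³ of water.
Tesik: 1560 km³ × (909/1000) = 1418 km³ of water.
Total added water ≈ 9.971×10^13 m³ over 3.66×10^14 m² → Δh = 0.273 m = 270 mm.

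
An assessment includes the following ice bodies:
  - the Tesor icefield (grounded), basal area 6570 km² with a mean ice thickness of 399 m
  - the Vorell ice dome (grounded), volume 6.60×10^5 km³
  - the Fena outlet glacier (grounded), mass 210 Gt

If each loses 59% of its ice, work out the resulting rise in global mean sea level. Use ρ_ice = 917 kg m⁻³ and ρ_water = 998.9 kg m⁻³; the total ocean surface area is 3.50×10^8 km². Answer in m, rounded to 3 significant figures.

≈ 1.03 m

Tesor: ice volume = 6570 km² × 399 m = 2621 km³; 0.59 × 2621 × (917/998.9) = 1420 km³ of water.
Vorell: 0.59 × 6.60×10^5 km³ × (917/998.9) = 3.575×10^5 km³ of water.
Fena: 0.59 × 210 Gt = 1.239×10^14 kg; dividing by ρ_w = 998.9 kg m⁻³ gives 1.240×10^11 m³ of water.
Total added water ≈ 3.590×10^14 m³ over 3.50×10^14 m² → Δh = 1.03 m.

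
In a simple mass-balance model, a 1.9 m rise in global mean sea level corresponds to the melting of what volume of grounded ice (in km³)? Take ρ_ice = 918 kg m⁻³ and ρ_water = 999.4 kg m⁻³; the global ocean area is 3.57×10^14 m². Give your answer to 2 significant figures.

Required water volume = Δh × A = 1.9 m × 3.57×10^14 m² = 6.783×10^14 m³ = 6.783×10^5 km³.
Ice volume = water volume × ρ_w/ρ_ice = 6.783×10^5 × 999.4/918 = 7.4×10^5 km³.

≈ 7.4×10^5 km³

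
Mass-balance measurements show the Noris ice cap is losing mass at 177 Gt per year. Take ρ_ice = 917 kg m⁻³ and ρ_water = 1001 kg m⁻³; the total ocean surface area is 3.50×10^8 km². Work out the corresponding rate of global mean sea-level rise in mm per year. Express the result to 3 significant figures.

≈ 0.505 mm/yr

ρ_w = 1001 kg m⁻³. Annual water volume added = 177 Gt / ρ_w = 1.770×10^14 kg / 1001 kg m⁻³ = 1.768×10^11 m³.
Δh per year = 1.768×10^11 / 3.50×10^14 = 5.05×10^-4 m = 0.505 mm.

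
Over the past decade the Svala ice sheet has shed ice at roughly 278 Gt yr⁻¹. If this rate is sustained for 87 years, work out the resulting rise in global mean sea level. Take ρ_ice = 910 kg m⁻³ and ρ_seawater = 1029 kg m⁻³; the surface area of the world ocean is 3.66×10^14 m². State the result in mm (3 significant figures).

Total mass lost = 278 Gt/yr × 87 yr = 2.419×10^4 Gt = 2.419×10^16 kg.
ρ_w = 1029 kg m⁻³, so water volume = 2.419×10^16 / 1029 = 2.350×10^13 m³.
Δh = 2.350×10^13 / 3.66×10^14 = 0.0642 m = 64.2 mm.

≈ 64.2 mm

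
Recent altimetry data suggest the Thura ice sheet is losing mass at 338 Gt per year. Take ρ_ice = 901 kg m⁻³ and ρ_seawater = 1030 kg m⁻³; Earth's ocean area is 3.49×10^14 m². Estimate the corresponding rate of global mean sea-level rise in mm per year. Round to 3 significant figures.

ρ_w = 1030 kg m⁻³. Annual water volume added = 338 Gt / ρ_w = 3.380×10^14 kg / 1030 kg m⁻³ = 3.282×10^11 m³.
Δh per year = 3.282×10^11 / 3.49×10^14 = 9.40×10^-4 m = 0.940 mm.

≈ 0.940 mm/yr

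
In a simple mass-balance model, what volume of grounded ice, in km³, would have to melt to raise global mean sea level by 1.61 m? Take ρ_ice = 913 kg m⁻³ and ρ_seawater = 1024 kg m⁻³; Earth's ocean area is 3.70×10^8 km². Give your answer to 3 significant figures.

≈ 6.68×10^5 km³

Required water volume = Δh × A = 1.61 m × 3.70×10^14 m² = 5.957×10^14 m³ = 5.957×10^5 km³.
Ice volume = water volume × ρ_w/ρ_ice = 5.957×10^5 × 1024/913 = 6.68×10^5 km³.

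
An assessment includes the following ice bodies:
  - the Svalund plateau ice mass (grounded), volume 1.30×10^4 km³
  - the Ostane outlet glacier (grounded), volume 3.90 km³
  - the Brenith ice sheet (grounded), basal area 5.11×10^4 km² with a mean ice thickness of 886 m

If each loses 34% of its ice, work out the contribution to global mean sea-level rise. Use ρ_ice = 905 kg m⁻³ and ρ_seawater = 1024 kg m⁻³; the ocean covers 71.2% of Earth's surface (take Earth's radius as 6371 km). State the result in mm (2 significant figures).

≈ 48 mm

Svalund: 0.34 × 1.30×10^4 km³ × (905/1024) = 3906 km³ of water.
Ostane: 0.34 × 3.90 km³ × (905/1024) = 1.172 km³ of water.
Brenith: ice volume = 5.11×10^4 km² × 886 m = 4.527×10^4 km³; 0.34 × 4.527×10^4 × (905/1024) = 1.360×10^4 km³ of water.
Total added water ≈ 1.751×10^13 m³ over 3.63×10^14 m² → Δh = 0.0482 m = 48 mm.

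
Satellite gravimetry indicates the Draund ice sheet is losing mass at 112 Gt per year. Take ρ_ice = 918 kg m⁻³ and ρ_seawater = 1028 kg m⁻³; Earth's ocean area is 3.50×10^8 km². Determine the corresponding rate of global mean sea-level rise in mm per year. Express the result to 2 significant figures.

≈ 0.31 mm/yr

ρ_w = 1028 kg m⁻³. Annual water volume added = 112 Gt / ρ_w = 1.120×10^14 kg / 1028 kg m⁻³ = 1.089×10^11 m³.
Δh per year = 1.089×10^11 / 3.50×10^14 = 3.11×10^-4 m = 0.31 mm.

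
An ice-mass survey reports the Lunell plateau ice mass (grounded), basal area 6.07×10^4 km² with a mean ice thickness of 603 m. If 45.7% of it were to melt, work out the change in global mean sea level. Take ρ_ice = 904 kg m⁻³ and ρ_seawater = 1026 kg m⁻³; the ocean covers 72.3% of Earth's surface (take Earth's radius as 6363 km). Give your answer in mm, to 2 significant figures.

Lunell: ice volume = 6.07×10^4 km² × 603 m = 3.660×10^4 km³; 0.457 × 3.660×10^4 × (904/1026) = 1.474×10^4 km³ of water.
Spread over 3.68×10^14 m² of ocean, Δh = 1.474×10^13 / 3.68×10^14 = 0.0401 m = 40 mm.

≈ 40 mm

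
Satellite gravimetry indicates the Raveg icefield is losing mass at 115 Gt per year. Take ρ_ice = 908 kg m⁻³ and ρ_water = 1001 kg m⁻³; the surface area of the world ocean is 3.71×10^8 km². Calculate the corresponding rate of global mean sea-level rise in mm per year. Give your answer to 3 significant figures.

ρ_w = 1001 kg m⁻³. Annual water volume added = 115 Gt / ρ_w = 1.150×10^14 kg / 1001 kg m⁻³ = 1.149×10^11 m³.
Δh per year = 1.149×10^11 / 3.71×10^14 = 3.10×10^-4 m = 0.310 mm.

≈ 0.310 mm/yr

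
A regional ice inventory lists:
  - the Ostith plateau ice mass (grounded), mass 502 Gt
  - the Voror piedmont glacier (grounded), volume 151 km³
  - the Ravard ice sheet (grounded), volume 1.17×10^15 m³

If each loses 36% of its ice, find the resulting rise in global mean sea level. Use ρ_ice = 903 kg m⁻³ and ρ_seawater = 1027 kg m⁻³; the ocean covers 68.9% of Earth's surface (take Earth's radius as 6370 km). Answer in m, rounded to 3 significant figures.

≈ 1.05 m

Ostith: 0.36 × 502 Gt = 1.807×10^14 kg; dividing by ρ_w = 1027 kg m⁻³ gives 1.760×10^11 m³ of water.
Voror: 0.36 × 151 km³ × (903/1027) = 47.80 km³ of water.
Ravard: 0.36 × 1.17×10^15 m³ × (903/1027) = 3.703×10^14 m³ of water.
Total added water ≈ 3.706×10^14 m³ over 3.51×10^14 m² → Δh = 1.05 m.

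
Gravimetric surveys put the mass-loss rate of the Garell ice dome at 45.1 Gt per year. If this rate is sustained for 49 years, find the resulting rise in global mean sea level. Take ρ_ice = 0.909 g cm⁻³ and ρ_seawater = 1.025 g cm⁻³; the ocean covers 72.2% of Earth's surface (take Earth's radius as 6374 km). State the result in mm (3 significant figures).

≈ 5.85 mm

Total mass lost = 45.1 Gt/yr × 49 yr = 2210 Gt = 2.210×10^15 kg.
ρ_w = 1.025 g cm⁻³ = 1025 kg m⁻³, so water volume = 2.210×10^15 / 1025 = 2.156×10^12 m³.
Δh = 2.156×10^12 / 3.69×10^14 = 5.85×10^-3 m = 5.85 mm.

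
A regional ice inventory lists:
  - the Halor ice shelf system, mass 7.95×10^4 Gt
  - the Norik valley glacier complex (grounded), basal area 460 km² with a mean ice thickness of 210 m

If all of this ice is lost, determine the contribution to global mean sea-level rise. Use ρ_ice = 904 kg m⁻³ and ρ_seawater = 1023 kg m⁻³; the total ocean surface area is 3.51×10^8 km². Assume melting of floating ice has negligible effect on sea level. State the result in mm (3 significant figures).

≈ 0.243 mm

The Halor ice shelf system is floating and already displaces its own weight of water, so its melt adds essentially nothing to sea level.
Norik: ice volume = 460 km² × 210 m = 96.60 km³; 96.60 × (904/1023) = 85.36 km³ of water.
Total added water ≈ 8.536×10^10 m³ over 3.51×10^14 m² → Δh = 2.43×10^-4 m = 0.243 mm.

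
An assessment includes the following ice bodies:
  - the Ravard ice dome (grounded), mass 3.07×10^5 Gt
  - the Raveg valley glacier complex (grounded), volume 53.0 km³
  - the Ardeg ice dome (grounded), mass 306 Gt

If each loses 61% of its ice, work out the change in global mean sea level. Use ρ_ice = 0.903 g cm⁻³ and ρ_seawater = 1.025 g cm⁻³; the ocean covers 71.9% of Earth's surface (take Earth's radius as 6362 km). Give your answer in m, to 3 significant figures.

≈ 0.500 m

Ravard: 0.61 × 3.07×10^5 Gt = 1.873×10^17 kg; dividing by ρ_w = 1.025 g cm⁻³ = 1025 kg m⁻³ gives 1.827×10^14 m³ of water.
Raveg: 0.61 × 53.0 km³ × (903/1025) = 28.48 km³ of water.
Ardeg: 0.61 × 306 Gt = 1.867×10^14 kg; dividing by ρ_w = 1025 kg m⁻³ gives 1.821×10^11 m³ of water.
Total added water ≈ 1.829×10^14 m³ over 3.66×10^14 m² → Δh = 0.500 m.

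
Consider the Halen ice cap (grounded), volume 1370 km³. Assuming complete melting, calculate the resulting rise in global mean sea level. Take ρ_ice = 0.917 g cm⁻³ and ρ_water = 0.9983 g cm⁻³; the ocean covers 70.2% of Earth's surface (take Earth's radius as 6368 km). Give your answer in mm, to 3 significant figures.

≈ 3.52 mm

Halen: 1370 km³ × (917/998.3) = 1258 km³ of water.
Spread over 3.58×10^14 m² of ocean, Δh = 1.258×10^12 / 3.58×10^14 = 3.52×10^-3 m = 3.52 mm.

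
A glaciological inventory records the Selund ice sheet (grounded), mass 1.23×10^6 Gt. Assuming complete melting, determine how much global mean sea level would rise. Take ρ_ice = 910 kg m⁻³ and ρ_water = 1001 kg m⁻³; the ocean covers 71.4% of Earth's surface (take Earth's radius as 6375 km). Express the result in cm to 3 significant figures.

≈ 337 cm

Selund: 1.23×10^6 Gt = 1.230×10^18 kg; dividing by ρ_w = 1001 kg m⁻³ gives 1.229×10^15 m³ of water.
Spread over 3.65×10^14 m² of ocean, Δh = 1.229×10^15 / 3.65×10^14 = 3.37 m = 337 cm.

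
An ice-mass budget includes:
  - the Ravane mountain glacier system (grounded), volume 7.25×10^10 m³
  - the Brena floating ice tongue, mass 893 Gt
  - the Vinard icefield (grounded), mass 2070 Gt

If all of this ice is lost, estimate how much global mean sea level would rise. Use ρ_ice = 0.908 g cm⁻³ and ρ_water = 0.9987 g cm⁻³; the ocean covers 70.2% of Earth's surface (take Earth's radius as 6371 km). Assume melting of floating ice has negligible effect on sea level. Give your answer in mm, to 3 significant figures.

≈ 5.97 mm

Ravane: 7.25×10^10 m³ × (908/998.7) = 6.592×10^10 m³ of water.
The Brena floating ice tongue is floating and already displaces its own weight of water, so its melt adds essentially nothing to sea level.
Vinard: 2070 Gt = 2.070×10^15 kg; dividing by ρ_w = 0.9987 g cm⁻³ = 998.7 kg m⁻³ gives 2.073×10^12 m³ of water.
Total added water ≈ 2.139×10^12 m³ over 3.58×10^14 m² → Δh = 5.97×10^-3 m = 5.97 mm.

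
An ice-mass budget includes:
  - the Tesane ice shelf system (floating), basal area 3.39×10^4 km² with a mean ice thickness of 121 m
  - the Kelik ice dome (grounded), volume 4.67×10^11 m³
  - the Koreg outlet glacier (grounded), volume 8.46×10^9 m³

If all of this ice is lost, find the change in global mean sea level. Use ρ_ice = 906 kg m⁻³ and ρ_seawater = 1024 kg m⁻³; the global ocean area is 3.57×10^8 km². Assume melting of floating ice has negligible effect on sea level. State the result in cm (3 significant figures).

The Tesane ice shelf system is floating and already displaces its own weight of water, so its melt adds essentially nothing to sea level.
Kelik: 4.67×10^11 m³ × (906/1024) = 4.132×10^11 m³ of water.
Koreg: 8.46×10^9 m³ × (906/1024) = 7.485×10^9 m³ of water.
Total added water ≈ 4.207×10^11 m³ over 3.57×10^14 m² → Δh = 1.18×10^-3 m = 0.118 cm.

≈ 0.118 cm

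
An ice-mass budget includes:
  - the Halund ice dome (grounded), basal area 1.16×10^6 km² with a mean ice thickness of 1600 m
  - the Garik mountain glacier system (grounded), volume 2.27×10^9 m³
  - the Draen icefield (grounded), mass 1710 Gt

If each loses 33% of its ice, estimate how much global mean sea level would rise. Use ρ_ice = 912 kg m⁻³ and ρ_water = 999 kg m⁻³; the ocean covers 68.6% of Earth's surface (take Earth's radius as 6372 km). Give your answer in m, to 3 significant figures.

≈ 1.60 m

Halund: ice volume = 1.16×10^6 km² × 1600 m = 1.856×10^6 km³; 0.33 × 1.856×10^6 × (912/999) = 5.591×10^5 km³ of water.
Garik: 0.33 × 2.27×10^9 m³ × (912/999) = 6.839×10^8 m³ of water.
Draen: 0.33 × 1710 Gt = 5.643×10^14 kg; dividing by ρ_w = 999 kg m⁻³ gives 5.649×10^11 m³ of water.
Total added water ≈ 5.597×10^14 m³ over 3.50×10^14 m² → Δh = 1.60 m.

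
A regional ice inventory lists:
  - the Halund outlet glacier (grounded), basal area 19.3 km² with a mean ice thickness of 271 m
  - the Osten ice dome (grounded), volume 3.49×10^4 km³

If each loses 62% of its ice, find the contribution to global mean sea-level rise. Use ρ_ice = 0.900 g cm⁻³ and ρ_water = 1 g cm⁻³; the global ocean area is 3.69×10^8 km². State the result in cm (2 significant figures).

≈ 5.3 cm

Halund: ice volume = 19.3 km² × 271 m = 5.230 km³; 0.62 × 5.230 × (900/1000) = 2.919 km³ of water.
Osten: 0.62 × 3.49×10^4 km³ × (900/1000) = 1.947×10^4 km³ of water.
Total added water ≈ 1.948×10^13 m³ over 3.69×10^14 m² → Δh = 0.0528 m = 5.3 cm.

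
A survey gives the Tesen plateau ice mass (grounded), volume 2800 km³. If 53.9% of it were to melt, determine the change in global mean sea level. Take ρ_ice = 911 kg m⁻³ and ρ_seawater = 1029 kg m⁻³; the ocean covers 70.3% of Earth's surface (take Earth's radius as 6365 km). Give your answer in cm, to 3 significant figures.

≈ 0.373 cm

Tesen: 0.539 × 2800 km³ × (911/1029) = 1336 km³ of water.
Spread over 3.58×10^14 m² of ocean, Δh = 1.336×10^12 / 3.58×10^14 = 3.73×10^-3 m = 0.373 cm.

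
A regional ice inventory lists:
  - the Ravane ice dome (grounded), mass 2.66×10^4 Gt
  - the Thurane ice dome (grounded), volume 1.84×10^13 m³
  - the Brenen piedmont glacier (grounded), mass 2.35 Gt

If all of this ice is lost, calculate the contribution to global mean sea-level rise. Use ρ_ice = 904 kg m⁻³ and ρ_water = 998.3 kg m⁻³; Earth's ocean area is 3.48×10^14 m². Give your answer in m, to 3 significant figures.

Ravane: 2.66×10^4 Gt = 2.660×10^16 kg; dividing by ρ_w = 998.3 kg m⁻³ gives 2.665×10^13 m³ of water.
Thurane: 1.84×10^13 m³ × (904/998.3) = 1.666×10^13 m³ of water.
Brenen: 2.35 Gt = 2.350×10^12 kg; dividing by ρ_w = 998.3 kg m⁻³ gives 2.354×10^9 m³ of water.
Total added water ≈ 4.331×10^13 m³ over 3.48×10^14 m² → Δh = 0.124 m.

≈ 0.124 m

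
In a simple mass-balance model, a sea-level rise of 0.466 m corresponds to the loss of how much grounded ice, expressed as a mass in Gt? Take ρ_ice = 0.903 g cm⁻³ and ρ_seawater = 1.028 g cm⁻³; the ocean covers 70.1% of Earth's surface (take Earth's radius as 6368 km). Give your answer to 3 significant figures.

Required water volume = Δh × A = 0.466 m × 3.57×10^14 m² = 1.665×10^14 m³.
ρ_w = 1.028 g cm⁻³ = 1028 kg m⁻³, so the mass of water = 1.665×10^14 m³ × 1028 kg m⁻³ = 1.711×10^17 kg = 1.71×10^5 Gt (and the same mass of ice, by conservation).

≈ 1.71×10^5 Gt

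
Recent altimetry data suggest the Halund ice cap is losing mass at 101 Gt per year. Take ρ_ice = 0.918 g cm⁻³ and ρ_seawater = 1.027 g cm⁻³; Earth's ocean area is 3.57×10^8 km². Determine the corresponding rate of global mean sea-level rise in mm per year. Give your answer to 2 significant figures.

≈ 0.28 mm/yr

ρ_w = 1.027 g cm⁻³ = 1027 kg m⁻³. Annual water volume added = 101 Gt / ρ_w = 1.010×10^14 kg / 1027 kg m⁻³ = 9.834×10^10 m³.
Δh per year = 9.834×10^10 / 3.57×10^14 = 2.75×10^-4 m = 0.28 mm.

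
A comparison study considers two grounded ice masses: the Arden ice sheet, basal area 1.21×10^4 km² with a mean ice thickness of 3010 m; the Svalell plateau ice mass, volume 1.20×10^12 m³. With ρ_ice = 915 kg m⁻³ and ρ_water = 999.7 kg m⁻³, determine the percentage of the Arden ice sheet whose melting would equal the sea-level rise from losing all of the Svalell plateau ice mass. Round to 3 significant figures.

≈ 3.29 %

Equal sea-level rise means equal mass of meltwater, i.e. equal mass of ice lost.
Ice mass of Svalell: 1.098×10^15 kg; ice mass of Arden: 3.333×10^16 kg.
Fraction required = 1.098×10^15 / 3.333×10^16 = 0.0329 → 3.29 %.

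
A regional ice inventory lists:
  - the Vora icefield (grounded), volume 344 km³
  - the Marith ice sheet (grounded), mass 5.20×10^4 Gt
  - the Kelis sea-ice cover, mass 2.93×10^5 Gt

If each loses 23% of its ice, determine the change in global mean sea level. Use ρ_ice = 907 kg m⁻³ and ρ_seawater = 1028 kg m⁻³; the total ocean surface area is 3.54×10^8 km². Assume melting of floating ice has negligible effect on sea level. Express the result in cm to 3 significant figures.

Vora: 0.23 × 344 km³ × (907/1028) = 69.81 km³ of water.
Marith: 0.23 × 5.20×10^4 Gt = 1.196×10^16 kg; dividing by ρ_w = 1028 kg m⁻³ gives 1.163×10^13 m³ of water.
The Kelis sea-ice cover is floating and already displaces its own weight of water, so its melt adds essentially nothing to sea level.
Total added water ≈ 1.170×10^13 m³ over 3.54×10^14 m² → Δh = 0.0331 m = 3.31 cm.

≈ 3.31 cm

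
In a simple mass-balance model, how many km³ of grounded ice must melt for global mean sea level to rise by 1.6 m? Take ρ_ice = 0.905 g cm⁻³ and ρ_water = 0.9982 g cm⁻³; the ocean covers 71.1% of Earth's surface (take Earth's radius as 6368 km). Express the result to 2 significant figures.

Required water volume = Δh × A = 1.6 m × 3.62×10^14 m² = 5.797×10^14 m³ = 5.797×10^5 km³.
Ice volume = water volume × ρ_w/ρ_ice = 5.797×10^5 × 998.2/905 = 6.4×10^5 km³.

≈ 6.4×10^5 km³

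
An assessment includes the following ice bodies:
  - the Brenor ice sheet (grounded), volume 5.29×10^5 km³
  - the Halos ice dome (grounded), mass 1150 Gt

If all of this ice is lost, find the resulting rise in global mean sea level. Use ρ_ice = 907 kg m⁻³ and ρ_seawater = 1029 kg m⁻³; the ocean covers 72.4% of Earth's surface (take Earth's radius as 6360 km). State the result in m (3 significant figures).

≈ 1.27 m

Brenor: 5.29×10^5 km³ × (907/1029) = 4.663×10^5 km³ of water.
Halos: 1150 Gt = 1.150×10^15 kg; dividing by ρ_w = 1029 kg m⁻³ gives 1.118×10^12 m³ of water.
Total added water ≈ 4.674×10^14 m³ over 3.68×10^14 m² → Δh = 1.27 m.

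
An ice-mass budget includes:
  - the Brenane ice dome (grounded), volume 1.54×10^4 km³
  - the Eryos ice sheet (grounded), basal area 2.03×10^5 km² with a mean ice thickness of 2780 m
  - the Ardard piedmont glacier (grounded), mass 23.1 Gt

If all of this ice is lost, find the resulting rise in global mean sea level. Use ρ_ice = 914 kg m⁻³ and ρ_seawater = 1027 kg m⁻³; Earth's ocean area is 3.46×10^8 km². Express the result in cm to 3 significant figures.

≈ 149 cm

Brenane: 1.54×10^4 km³ × (914/1027) = 1.371×10^4 km³ of water.
Eryos: ice volume = 2.03×10^5 km² × 2780 m = 5.643×10^5 km³; 5.643×10^5 × (914/1027) = 5.022×10^5 km³ of water.
Ardard: 23.1 Gt = 2.310×10^13 kg; dividing by ρ_w = 1027 kg m⁻³ gives 2.249×10^10 m³ of water.
Total added water ≈ 5.160×10^14 m³ over 3.46×10^14 m² → Δh = 1.49 m = 149 cm.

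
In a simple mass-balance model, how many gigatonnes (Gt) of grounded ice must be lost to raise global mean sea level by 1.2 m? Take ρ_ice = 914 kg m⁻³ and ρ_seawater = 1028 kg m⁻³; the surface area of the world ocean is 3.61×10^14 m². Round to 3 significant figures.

≈ 4.45×10^5 Gt

Required water volume = Δh × A = 1.2 m × 3.61×10^14 m² = 4.332×10^14 m³.
ρ_w = 1028 kg m⁻³, so the mass of water = 4.332×10^14 m³ × 1028 kg m⁻³ = 4.453×10^17 kg = 4.45×10^5 Gt (and the same mass of ice, by conservation).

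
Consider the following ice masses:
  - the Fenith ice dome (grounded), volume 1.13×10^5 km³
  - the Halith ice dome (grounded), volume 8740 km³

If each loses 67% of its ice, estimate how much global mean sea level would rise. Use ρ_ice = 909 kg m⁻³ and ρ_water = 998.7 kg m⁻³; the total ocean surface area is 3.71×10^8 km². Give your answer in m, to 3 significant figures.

≈ 0.200 m

Fenith: 0.67 × 1.13×10^5 km³ × (909/998.7) = 6.891×10^4 km³ of water.
Halith: 0.67 × 8740 km³ × (909/998.7) = 5330 km³ of water.
Total added water ≈ 7.424×10^13 m³ over 3.71×10^14 m² → Δh = 0.200 m.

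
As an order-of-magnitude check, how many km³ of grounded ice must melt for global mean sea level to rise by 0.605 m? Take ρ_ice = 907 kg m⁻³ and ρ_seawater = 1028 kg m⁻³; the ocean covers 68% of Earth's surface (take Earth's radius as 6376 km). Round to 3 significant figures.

≈ 2.38×10^5 km³

Required water volume = Δh × A = 0.605 m × 3.47×10^14 m² = 2.102×10^14 m³ = 2.102×10^5 km³.
Ice volume = water volume × ρ_w/ρ_ice = 2.102×10^5 × 1028/907 = 2.38×10^5 km³.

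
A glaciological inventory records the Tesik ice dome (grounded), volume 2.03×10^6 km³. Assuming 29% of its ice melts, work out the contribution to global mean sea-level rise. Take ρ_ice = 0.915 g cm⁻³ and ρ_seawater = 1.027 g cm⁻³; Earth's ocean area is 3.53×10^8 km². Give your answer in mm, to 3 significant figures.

Tesik: 0.29 × 2.03×10^6 km³ × (915/1027) = 5.245×10^5 km³ of water.
Spread over 3.53×10^14 m² of ocean, Δh = 5.245×10^14 / 3.53×10^14 = 1.49 m = 1490 mm.

≈ 1490 mm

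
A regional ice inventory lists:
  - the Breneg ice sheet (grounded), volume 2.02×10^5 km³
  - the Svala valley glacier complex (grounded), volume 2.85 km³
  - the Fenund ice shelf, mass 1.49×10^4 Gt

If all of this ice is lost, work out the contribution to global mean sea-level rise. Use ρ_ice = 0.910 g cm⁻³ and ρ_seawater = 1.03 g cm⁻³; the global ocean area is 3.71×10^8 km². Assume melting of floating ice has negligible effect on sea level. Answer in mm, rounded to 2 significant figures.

≈ 480 mm

Breneg: 2.02×10^5 km³ × (910/1030) = 1.785×10^5 km³ of water.
Svala: 2.85 km³ × (910/1030) = 2.518 km³ of water.
The Fenund ice shelf is floating and already displaces its own weight of water, so its melt adds essentially nothing to sea level.
Total added water ≈ 1.785×10^14 m³ over 3.71×10^14 m² → Δh = 0.481 m = 480 mm.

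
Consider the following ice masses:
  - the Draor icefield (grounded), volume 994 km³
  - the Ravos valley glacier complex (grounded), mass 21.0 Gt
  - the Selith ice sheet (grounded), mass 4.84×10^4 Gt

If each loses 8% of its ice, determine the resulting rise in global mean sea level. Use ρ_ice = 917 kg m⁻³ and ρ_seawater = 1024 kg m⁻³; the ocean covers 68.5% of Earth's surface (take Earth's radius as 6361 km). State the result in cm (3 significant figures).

Draor: 0.08 × 994 km³ × (917/1024) = 71.21 km³ of water.
Ravos: 0.08 × 21.0 Gt = 1.680×10^12 kg; dividing by ρ_w = 1024 kg m⁻³ gives 1.641×10^9 m³ of water.
Selith: 0.08 × 4.84×10^4 Gt = 3.872×10^15 kg; dividing by ρ_w = 1024 kg m⁻³ gives 3.781×10^12 m³ of water.
Total added water ≈ 3.854×10^12 m³ over 3.48×10^14 m² → Δh = 0.0111 m = 1.11 cm.

≈ 1.11 cm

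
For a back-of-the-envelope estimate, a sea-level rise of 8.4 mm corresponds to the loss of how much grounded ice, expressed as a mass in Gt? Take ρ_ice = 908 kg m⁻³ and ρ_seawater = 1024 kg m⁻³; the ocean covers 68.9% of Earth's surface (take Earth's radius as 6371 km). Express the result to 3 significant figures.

Required water volume = Δh × A = 0.0084 m × 3.51×10^14 m² = 2.952×10^12 m³.
ρ_w = 1024 kg m⁻³, so the mass of water = 2.952×10^12 m³ × 1024 kg m⁻³ = 3.023×10^15 kg = 3020 Gt (and the same mass of ice, by conservation).

≈ 3020 Gt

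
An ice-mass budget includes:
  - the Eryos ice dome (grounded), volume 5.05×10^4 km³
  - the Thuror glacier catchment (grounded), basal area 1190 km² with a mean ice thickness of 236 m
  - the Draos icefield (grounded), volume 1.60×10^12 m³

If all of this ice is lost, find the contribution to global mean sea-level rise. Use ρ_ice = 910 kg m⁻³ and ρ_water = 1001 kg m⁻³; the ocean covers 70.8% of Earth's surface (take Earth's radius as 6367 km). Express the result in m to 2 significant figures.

Eryos: 5.05×10^4 km³ × (910/1001) = 4.591×10^4 km³ of water.
Thuror: ice volume = 1190 km² × 236 m = 280.8 km³; 280.8 × (910/1001) = 255.3 km³ of water.
Draos: 1.60×10^12 m³ × (910/1001) = 1.455×10^12 m³ of water.
Total added water ≈ 4.762×10^13 m³ over 3.61×10^14 m² → Δh = 0.132 m.

≈ 0.13 m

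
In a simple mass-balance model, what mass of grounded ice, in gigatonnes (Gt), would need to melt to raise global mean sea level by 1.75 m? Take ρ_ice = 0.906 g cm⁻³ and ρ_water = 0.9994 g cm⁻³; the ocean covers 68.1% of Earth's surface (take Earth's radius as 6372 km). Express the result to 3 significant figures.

≈ 6.08×10^5 Gt

Required water volume = Δh × A = 1.75 m × 3.47×10^14 m² = 6.081×10^14 m³.
ρ_w = 0.9994 g cm⁻³ = 999.4 kg m⁻³, so the mass of water = 6.081×10^14 m³ × 999.4 kg m⁻³ = 6.077×10^17 kg = 6.08×10^5 Gt (and the same mass of ice, by conservation).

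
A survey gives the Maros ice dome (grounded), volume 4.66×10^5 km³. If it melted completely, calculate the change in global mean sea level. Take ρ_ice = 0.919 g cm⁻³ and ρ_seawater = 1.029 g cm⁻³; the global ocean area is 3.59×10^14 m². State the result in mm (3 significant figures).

≈ 1160 mm

Maros: 4.66×10^5 km³ × (919/1029) = 4.162×10^5 km³ of water.
Spread over 3.59×10^14 m² of ocean, Δh = 4.162×10^14 / 3.59×10^14 = 1.16 m = 1160 mm.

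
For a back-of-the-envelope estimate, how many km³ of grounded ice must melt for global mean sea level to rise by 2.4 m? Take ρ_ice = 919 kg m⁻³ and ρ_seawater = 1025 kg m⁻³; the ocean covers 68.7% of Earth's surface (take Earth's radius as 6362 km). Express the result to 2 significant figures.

≈ 9.4×10^5 km³

Required water volume = Δh × A = 2.4 m × 3.49×10^14 m² = 8.386×10^14 m³ = 8.386×10^5 km³.
Ice volume = water volume × ρ_w/ρ_ice = 8.386×10^5 × 1025/919 = 9.4×10^5 km³.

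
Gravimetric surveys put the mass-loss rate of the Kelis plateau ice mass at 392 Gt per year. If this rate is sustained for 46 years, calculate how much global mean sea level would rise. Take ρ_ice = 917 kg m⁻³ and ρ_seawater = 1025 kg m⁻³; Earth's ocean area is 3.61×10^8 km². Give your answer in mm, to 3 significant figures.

≈ 48.7 mm

Total mass lost = 392 Gt/yr × 46 yr = 1.803×10^4 Gt = 1.803×10^16 kg.
ρ_w = 1025 kg m⁻³, so water volume = 1.803×10^16 / 1025 = 1.759×10^13 m³.
Δh = 1.759×10^13 / 3.61×10^14 = 0.0487 m = 48.7 mm.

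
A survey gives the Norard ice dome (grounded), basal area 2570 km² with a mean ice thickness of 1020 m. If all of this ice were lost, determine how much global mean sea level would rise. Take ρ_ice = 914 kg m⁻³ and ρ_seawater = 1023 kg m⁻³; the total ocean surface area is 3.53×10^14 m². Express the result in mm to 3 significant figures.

≈ 6.63 mm

Norard: ice volume = 2570 km² × 1020 m = 2621 km³; 2621 × (914/1023) = 2342 km³ of water.
Spread over 3.53×10^14 m² of ocean, Δh = 2.342×10^12 / 3.53×10^14 = 6.63×10^-3 m = 6.63 mm.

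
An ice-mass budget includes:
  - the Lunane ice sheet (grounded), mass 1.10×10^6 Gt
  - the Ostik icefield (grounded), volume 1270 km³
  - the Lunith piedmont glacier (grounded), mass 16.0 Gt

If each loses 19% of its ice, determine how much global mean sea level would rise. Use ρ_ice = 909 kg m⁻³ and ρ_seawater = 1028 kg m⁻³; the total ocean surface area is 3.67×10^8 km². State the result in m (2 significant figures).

≈ 0.55 m

Lunane: 0.19 × 1.10×10^6 Gt = 2.090×10^17 kg; dividing by ρ_w = 1028 kg m⁻³ gives 2.033×10^14 m³ of water.
Ostik: 0.19 × 1270 km³ × (909/1028) = 213.4 km³ of water.
Lunith: 0.19 × 16.0 Gt = 3.040×10^12 kg; dividing by ρ_w = 1028 kg m⁻³ gives 2.957×10^9 m³ of water.
Total added water ≈ 2.035×10^14 m³ over 3.67×10^14 m² → Δh = 0.555 m.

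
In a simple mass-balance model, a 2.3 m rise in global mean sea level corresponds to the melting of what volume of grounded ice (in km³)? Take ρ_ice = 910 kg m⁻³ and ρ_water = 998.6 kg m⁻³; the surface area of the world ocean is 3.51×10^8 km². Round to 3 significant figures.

Required water volume = Δh × A = 2.3 m × 3.51×10^14 m² = 8.073×10^14 m³ = 8.073×10^5 km³.
Ice volume = water volume × ρ_w/ρ_ice = 8.073×10^5 × 998.6/910 = 8.86×10^5 km³.

≈ 8.86×10^5 km³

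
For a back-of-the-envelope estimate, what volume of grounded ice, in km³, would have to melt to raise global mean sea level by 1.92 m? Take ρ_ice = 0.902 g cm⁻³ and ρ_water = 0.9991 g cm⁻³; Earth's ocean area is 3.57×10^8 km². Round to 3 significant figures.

Required water volume = Δh × A = 1.92 m × 3.57×10^14 m² = 6.854×10^14 m³ = 6.854×10^5 km³.
Ice volume = water volume × ρ_w/ρ_ice = 6.854×10^5 × 999.1/902 = 7.59×10^5 km³.

≈ 7.59×10^5 km³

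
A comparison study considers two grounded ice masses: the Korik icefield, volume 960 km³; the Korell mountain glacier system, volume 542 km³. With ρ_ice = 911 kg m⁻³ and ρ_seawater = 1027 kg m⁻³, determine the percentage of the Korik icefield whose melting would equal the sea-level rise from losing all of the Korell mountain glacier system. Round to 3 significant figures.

Equal sea-level rise means equal mass of meltwater, i.e. equal mass of ice lost.
Ice mass of Korell: 4.938×10^14 kg; ice mass of Korik: 8.746×10^14 kg.
Fraction required = 4.938×10^14 / 8.746×10^14 = 0.565 → 56.5 %.

≈ 56.5 %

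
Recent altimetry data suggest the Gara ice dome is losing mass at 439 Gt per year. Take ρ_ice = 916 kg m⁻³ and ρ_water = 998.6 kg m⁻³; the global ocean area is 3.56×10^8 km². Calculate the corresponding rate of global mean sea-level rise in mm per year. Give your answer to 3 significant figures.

ρ_w = 998.6 kg m⁻³. Annual water volume added = 439 Gt / ρ_w = 4.390×10^14 kg / 998.6 kg m⁻³ = 4.396×10^11 m³.
Δh per year = 4.396×10^11 / 3.56×10^14 = 1.23×10^-3 m = 1.23 mm.

≈ 1.23 mm/yr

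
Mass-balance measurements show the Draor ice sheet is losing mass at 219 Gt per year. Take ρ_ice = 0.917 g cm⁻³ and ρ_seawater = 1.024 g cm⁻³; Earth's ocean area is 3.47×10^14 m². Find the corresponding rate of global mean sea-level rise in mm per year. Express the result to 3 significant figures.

ρ_w = 1.024 g cm⁻³ = 1024 kg m⁻³. Annual water volume added = 219 Gt / ρ_w = 2.190×10^14 kg / 1024 kg m⁻³ = 2.139×10^11 m³.
Δh per year = 2.139×10^11 / 3.47×10^14 = 6.16×10^-4 m = 0.616 mm.

≈ 0.616 mm/yr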